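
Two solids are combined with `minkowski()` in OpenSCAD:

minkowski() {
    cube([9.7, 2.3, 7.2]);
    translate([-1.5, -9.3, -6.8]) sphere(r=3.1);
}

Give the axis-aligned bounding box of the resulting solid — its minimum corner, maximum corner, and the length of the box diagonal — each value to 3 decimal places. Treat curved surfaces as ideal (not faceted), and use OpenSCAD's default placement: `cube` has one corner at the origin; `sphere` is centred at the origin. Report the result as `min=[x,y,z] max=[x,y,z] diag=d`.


min=[-4.600,-12.400,-9.900] max=[11.300,-3.900,3.500] diag=22.464

A = translate([-1.5, -9.3, -6.8]) sphere(r=3.1) → bbox [-4.6,-12.4,-9.9] .. [1.6,-6.2,-3.7]
B = cube([9.7, 2.3, 7.2]) → bbox [0,0,0] .. [9.7,2.3,7.2]
lo = A.lo+B.lo = [-4.6+0, -12.4+0, -9.9+0] = [-4.600,-12.400,-9.900]
hi = A.hi+B.hi = [1.6+9.7, -6.2+2.3, -3.7+7.2] = [11.300,-3.900,3.500]
diag = √(15.9²+8.5²+13.4²) = √504.62 = 22.464


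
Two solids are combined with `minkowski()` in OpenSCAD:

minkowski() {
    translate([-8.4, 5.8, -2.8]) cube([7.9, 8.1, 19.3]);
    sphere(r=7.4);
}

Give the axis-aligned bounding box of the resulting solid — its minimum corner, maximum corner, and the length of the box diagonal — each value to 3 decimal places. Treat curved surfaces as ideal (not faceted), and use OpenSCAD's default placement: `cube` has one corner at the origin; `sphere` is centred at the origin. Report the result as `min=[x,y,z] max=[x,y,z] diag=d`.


A = translate([-8.4, 5.8, -2.8]) cube([7.9, 8.1, 19.3]) → bbox [-8.4,5.8,-2.8] .. [-0.5,13.9,16.5]
B = sphere(r=7.4) → bbox [-7.4,-7.4,-7.4] .. [7.4,7.4,7.4]
lo = A.lo+B.lo = [-8.4-7.4, 5.8-7.4, -2.8-7.4] = [-15.800,-1.600,-10.200]
hi = A.hi+B.hi = [-0.5+7.4, 13.9+7.4, 16.5+7.4] = [6.900,21.300,23.900]
diag = √(22.7²+22.9²+34.1²) = √2202.51 = 46.931

min=[-15.800,-1.600,-10.200] max=[6.900,21.300,23.900] diag=46.931


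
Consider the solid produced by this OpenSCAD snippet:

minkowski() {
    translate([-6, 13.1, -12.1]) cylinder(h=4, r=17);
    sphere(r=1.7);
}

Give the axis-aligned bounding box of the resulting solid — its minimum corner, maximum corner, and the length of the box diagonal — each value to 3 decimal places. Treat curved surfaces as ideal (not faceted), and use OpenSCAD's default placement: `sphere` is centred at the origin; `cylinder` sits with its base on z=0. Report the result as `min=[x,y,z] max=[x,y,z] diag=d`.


min=[-24.700,-5.600,-13.800] max=[12.700,31.800,-6.400] diag=53.407

A = translate([-6, 13.1, -12.1]) cylinder(h=4, r=17) → bbox [-23,-3.9,-12.1] .. [11,30.1,-8.1]
B = sphere(r=1.7) → bbox [-1.7,-1.7,-1.7] .. [1.7,1.7,1.7]
lo = A.lo+B.lo = [-23-1.7, -3.9-1.7, -12.1-1.7] = [-24.700,-5.600,-13.800]
hi = A.hi+B.hi = [11+1.7, 30.1+1.7, -8.1+1.7] = [12.700,31.800,-6.400]
diag = √(37.4²+37.4²+7.4²) = √2852.28 = 53.407


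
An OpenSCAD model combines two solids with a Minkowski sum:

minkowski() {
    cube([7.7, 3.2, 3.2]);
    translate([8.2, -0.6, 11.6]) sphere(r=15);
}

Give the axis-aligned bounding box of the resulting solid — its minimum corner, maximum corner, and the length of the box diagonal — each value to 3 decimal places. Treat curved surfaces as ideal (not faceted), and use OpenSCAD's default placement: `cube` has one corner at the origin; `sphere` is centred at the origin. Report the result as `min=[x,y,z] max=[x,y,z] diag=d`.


A = translate([8.2, -0.6, 11.6]) sphere(r=15) → bbox [-6.8,-15.6,-3.4] .. [23.2,14.4,26.6]
B = cube([7.7, 3.2, 3.2]) → bbox [0,0,0] .. [7.7,3.2,3.2]
lo = A.lo+B.lo = [-6.8+0, -15.6+0, -3.4+0] = [-6.800,-15.600,-3.400]
hi = A.hi+B.hi = [23.2+7.7, 14.4+3.2, 26.6+3.2] = [30.900,17.600,29.800]
diag = √(37.7²+33.2²+33.2²) = √3625.77 = 60.214

min=[-6.800,-15.600,-3.400] max=[30.900,17.600,29.800] diag=60.214


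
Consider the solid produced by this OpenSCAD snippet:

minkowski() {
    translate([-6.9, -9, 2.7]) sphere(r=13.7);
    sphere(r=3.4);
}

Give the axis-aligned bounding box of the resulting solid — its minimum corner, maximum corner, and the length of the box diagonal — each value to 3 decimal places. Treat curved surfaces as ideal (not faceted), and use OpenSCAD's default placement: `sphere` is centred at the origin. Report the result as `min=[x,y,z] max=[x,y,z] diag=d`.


min=[-24.000,-26.100,-14.400] max=[10.200,8.100,19.800] diag=59.236

A = translate([-6.9, -9, 2.7]) sphere(r=13.7) → bbox [-20.6,-22.7,-11] .. [6.8,4.7,16.4]
B = sphere(r=3.4) → bbox [-3.4,-3.4,-3.4] .. [3.4,3.4,3.4]
lo = A.lo+B.lo = [-20.6-3.4, -22.7-3.4, -11-3.4] = [-24.000,-26.100,-14.400]
hi = A.hi+B.hi = [6.8+3.4, 4.7+3.4, 16.4+3.4] = [10.200,8.100,19.800]
diag = √(34.2²+34.2²+34.2²) = √3508.92 = 59.236


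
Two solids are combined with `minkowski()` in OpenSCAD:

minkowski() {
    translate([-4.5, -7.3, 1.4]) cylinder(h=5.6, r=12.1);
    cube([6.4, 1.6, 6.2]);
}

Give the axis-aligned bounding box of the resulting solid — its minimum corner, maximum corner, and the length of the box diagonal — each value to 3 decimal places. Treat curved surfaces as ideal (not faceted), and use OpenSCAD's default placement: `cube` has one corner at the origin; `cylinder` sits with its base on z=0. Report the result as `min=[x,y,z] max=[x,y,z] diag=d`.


min=[-16.600,-19.400,1.400] max=[14.000,6.400,13.200] diag=41.728

A = translate([-4.5, -7.3, 1.4]) cylinder(h=5.6, r=12.1) → bbox [-16.6,-19.4,1.4] .. [7.6,4.8,7]
B = cube([6.4, 1.6, 6.2]) → bbox [0,0,0] .. [6.4,1.6,6.2]
lo = A.lo+B.lo = [-16.6+0, -19.4+0, 1.4+0] = [-16.600,-19.400,1.400]
hi = A.hi+B.hi = [7.6+6.4, 4.8+1.6, 7+6.2] = [14.000,6.400,13.200]
diag = √(30.6²+25.8²+11.8²) = √1741.24 = 41.728


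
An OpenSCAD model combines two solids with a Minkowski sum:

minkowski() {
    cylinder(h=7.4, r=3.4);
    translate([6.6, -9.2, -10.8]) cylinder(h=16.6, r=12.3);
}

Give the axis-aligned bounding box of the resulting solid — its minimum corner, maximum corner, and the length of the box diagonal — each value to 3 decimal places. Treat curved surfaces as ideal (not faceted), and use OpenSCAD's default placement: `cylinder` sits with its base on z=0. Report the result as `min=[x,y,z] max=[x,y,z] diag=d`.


A = translate([6.6, -9.2, -10.8]) cylinder(h=16.6, r=12.3) → bbox [-5.7,-21.5,-10.8] .. [18.9,3.1,5.8]
B = cylinder(h=7.4, r=3.4) → bbox [-3.4,-3.4,0] .. [3.4,3.4,7.4]
lo = A.lo+B.lo = [-5.7-3.4, -21.5-3.4, -10.8+0] = [-9.100,-24.900,-10.800]
hi = A.hi+B.hi = [18.9+3.4, 3.1+3.4, 5.8+7.4] = [22.300,6.500,13.200]
diag = √(31.4²+31.4²+24²) = √2547.92 = 50.477

min=[-9.100,-24.900,-10.800] max=[22.300,6.500,13.200] diag=50.477


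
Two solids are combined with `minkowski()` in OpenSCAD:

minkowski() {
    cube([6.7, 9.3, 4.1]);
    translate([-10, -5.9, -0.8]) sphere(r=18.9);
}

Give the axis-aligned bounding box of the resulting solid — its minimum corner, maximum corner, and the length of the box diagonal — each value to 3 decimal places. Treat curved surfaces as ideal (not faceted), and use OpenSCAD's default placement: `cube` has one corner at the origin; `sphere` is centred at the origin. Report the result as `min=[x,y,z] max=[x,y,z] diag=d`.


min=[-28.900,-24.800,-19.700] max=[15.600,22.300,22.200] diag=77.164

A = translate([-10, -5.9, -0.8]) sphere(r=18.9) → bbox [-28.9,-24.8,-19.7] .. [8.9,13,18.1]
B = cube([6.7, 9.3, 4.1]) → bbox [0,0,0] .. [6.7,9.3,4.1]
lo = A.lo+B.lo = [-28.9+0, -24.8+0, -19.7+0] = [-28.900,-24.800,-19.700]
hi = A.hi+B.hi = [8.9+6.7, 13+9.3, 18.1+4.1] = [15.600,22.300,22.200]
diag = √(44.5²+47.1²+41.9²) = √5954.27 = 77.164


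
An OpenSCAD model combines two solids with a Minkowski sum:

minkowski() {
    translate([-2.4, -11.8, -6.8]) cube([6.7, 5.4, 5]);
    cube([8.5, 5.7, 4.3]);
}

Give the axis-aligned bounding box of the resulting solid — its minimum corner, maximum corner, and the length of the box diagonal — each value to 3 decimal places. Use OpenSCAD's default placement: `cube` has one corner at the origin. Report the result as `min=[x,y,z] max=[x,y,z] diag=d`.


A = translate([-2.4, -11.8, -6.8]) cube([6.7, 5.4, 5]) → bbox [-2.4,-11.8,-6.8] .. [4.3,-6.4,-1.8]
B = cube([8.5, 5.7, 4.3]) → bbox [0,0,0] .. [8.5,5.7,4.3]
lo = A.lo+B.lo = [-2.4+0, -11.8+0, -6.8+0] = [-2.400,-11.800,-6.800]
hi = A.hi+B.hi = [4.3+8.5, -6.4+5.7, -1.8+4.3] = [12.800,-0.700,2.500]
diag = √(15.2²+11.1²+9.3²) = √440.74 = 20.994

min=[-2.400,-11.800,-6.800] max=[12.800,-0.700,2.500] diag=20.994


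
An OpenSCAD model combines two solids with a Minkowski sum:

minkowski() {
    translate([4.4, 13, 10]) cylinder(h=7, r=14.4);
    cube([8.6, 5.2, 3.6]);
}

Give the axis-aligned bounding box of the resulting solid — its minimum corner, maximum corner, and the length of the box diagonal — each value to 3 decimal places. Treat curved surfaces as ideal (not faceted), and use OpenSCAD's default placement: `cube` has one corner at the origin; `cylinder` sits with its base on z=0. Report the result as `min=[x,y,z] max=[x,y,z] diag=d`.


min=[-10.000,-1.400,10.000] max=[27.400,32.600,20.600] diag=51.644

A = translate([4.4, 13, 10]) cylinder(h=7, r=14.4) → bbox [-10,-1.4,10] .. [18.8,27.4,17]
B = cube([8.6, 5.2, 3.6]) → bbox [0,0,0] .. [8.6,5.2,3.6]
lo = A.lo+B.lo = [-10+0, -1.4+0, 10+0] = [-10.000,-1.400,10.000]
hi = A.hi+B.hi = [18.8+8.6, 27.4+5.2, 17+3.6] = [27.400,32.600,20.600]
diag = √(37.4²+34²+10.6²) = √2667.12 = 51.644


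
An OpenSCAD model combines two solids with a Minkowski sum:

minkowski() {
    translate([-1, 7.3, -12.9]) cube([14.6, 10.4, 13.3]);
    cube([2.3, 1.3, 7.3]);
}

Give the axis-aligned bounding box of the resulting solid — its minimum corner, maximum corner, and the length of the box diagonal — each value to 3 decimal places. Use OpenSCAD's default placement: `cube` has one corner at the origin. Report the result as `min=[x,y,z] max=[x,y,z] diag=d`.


A = translate([-1, 7.3, -12.9]) cube([14.6, 10.4, 13.3]) → bbox [-1,7.3,-12.9] .. [13.6,17.7,0.4]
B = cube([2.3, 1.3, 7.3]) → bbox [0,0,0] .. [2.3,1.3,7.3]
lo = A.lo+B.lo = [-1+0, 7.3+0, -12.9+0] = [-1.000,7.300,-12.900]
hi = A.hi+B.hi = [13.6+2.3, 17.7+1.3, 0.4+7.3] = [15.900,19.000,7.700]
diag = √(16.9²+11.7²+20.6²) = √846.86 = 29.101

min=[-1.000,7.300,-12.900] max=[15.900,19.000,7.700] diag=29.101


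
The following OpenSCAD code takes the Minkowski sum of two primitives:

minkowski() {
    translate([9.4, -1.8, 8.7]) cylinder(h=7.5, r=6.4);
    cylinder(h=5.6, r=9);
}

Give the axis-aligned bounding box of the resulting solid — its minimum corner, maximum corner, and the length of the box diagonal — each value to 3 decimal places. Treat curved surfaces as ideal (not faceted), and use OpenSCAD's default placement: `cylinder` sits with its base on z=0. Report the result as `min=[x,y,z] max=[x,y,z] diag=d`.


min=[-6.000,-17.200,8.700] max=[24.800,13.600,21.800] diag=45.485

A = translate([9.4, -1.8, 8.7]) cylinder(h=7.5, r=6.4) → bbox [3,-8.2,8.7] .. [15.8,4.6,16.2]
B = cylinder(h=5.6, r=9) → bbox [-9,-9,0] .. [9,9,5.6]
lo = A.lo+B.lo = [3-9, -8.2-9, 8.7+0] = [-6.000,-17.200,8.700]
hi = A.hi+B.hi = [15.8+9, 4.6+9, 16.2+5.6] = [24.800,13.600,21.800]
diag = √(30.8²+30.8²+13.1²) = √2068.89 = 45.485


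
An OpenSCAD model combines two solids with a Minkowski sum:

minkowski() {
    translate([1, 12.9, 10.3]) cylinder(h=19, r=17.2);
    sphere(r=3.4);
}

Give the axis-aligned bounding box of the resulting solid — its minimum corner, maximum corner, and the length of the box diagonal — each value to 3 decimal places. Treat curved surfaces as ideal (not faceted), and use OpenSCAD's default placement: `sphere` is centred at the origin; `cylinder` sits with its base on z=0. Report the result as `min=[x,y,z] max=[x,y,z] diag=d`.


min=[-19.600,-7.700,6.900] max=[21.600,33.500,32.700] diag=63.722

A = translate([1, 12.9, 10.3]) cylinder(h=19, r=17.2) → bbox [-16.2,-4.3,10.3] .. [18.2,30.1,29.3]
B = sphere(r=3.4) → bbox [-3.4,-3.4,-3.4] .. [3.4,3.4,3.4]
lo = A.lo+B.lo = [-16.2-3.4, -4.3-3.4, 10.3-3.4] = [-19.600,-7.700,6.900]
hi = A.hi+B.hi = [18.2+3.4, 30.1+3.4, 29.3+3.4] = [21.600,33.500,32.700]
diag = √(41.2²+41.2²+25.8²) = √4060.52 = 63.722


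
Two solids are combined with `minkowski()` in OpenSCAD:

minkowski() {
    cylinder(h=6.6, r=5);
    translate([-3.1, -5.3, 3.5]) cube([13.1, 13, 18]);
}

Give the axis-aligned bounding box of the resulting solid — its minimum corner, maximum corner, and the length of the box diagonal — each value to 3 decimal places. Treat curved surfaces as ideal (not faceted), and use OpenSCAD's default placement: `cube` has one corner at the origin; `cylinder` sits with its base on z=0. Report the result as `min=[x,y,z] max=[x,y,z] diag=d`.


A = translate([-3.1, -5.3, 3.5]) cube([13.1, 13, 18]) → bbox [-3.1,-5.3,3.5] .. [10,7.7,21.5]
B = cylinder(h=6.6, r=5) → bbox [-5,-5,0] .. [5,5,6.6]
lo = A.lo+B.lo = [-3.1-5, -5.3-5, 3.5+0] = [-8.100,-10.300,3.500]
hi = A.hi+B.hi = [10+5, 7.7+5, 21.5+6.6] = [15.000,12.700,28.100]
diag = √(23.1²+23²+24.6²) = √1667.77 = 40.838

min=[-8.100,-10.300,3.500] max=[15.000,12.700,28.100] diag=40.838


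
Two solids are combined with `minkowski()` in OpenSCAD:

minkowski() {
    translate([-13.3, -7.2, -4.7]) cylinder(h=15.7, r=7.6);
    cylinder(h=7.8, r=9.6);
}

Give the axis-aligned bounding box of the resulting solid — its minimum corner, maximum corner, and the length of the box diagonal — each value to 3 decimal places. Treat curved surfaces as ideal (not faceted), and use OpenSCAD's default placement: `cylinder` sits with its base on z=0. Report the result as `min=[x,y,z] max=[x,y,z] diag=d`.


min=[-30.500,-24.400,-4.700] max=[3.900,10.000,18.800] diag=54.027

A = translate([-13.3, -7.2, -4.7]) cylinder(h=15.7, r=7.6) → bbox [-20.9,-14.8,-4.7] .. [-5.7,0.4,11]
B = cylinder(h=7.8, r=9.6) → bbox [-9.6,-9.6,0] .. [9.6,9.6,7.8]
lo = A.lo+B.lo = [-20.9-9.6, -14.8-9.6, -4.7+0] = [-30.500,-24.400,-4.700]
hi = A.hi+B.hi = [-5.7+9.6, 0.4+9.6, 11+7.8] = [3.900,10.000,18.800]
diag = √(34.4²+34.4²+23.5²) = √2918.97 = 54.027


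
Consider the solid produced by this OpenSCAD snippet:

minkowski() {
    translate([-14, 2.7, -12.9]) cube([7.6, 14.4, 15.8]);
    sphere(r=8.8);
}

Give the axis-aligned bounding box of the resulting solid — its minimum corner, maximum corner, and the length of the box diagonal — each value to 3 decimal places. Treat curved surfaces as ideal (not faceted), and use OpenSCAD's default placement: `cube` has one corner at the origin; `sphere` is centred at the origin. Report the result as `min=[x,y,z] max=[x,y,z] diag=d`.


min=[-22.800,-6.100,-21.700] max=[2.400,25.900,11.700] diag=52.674

A = translate([-14, 2.7, -12.9]) cube([7.6, 14.4, 15.8]) → bbox [-14,2.7,-12.9] .. [-6.4,17.1,2.9]
B = sphere(r=8.8) → bbox [-8.8,-8.8,-8.8] .. [8.8,8.8,8.8]
lo = A.lo+B.lo = [-14-8.8, 2.7-8.8, -12.9-8.8] = [-22.800,-6.100,-21.700]
hi = A.hi+B.hi = [-6.4+8.8, 17.1+8.8, 2.9+8.8] = [2.400,25.900,11.700]
diag = √(25.2²+32²+33.4²) = √2774.6 = 52.674


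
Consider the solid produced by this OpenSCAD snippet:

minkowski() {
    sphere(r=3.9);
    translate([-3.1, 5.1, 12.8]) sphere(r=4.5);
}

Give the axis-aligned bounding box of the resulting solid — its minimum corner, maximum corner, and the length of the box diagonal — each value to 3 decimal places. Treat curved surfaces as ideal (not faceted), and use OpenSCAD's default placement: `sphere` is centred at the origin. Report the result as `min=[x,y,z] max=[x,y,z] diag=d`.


min=[-11.500,-3.300,4.400] max=[5.300,13.500,21.200] diag=29.098

A = translate([-3.1, 5.1, 12.8]) sphere(r=4.5) → bbox [-7.6,0.6,8.3] .. [1.4,9.6,17.3]
B = sphere(r=3.9) → bbox [-3.9,-3.9,-3.9] .. [3.9,3.9,3.9]
lo = A.lo+B.lo = [-7.6-3.9, 0.6-3.9, 8.3-3.9] = [-11.500,-3.300,4.400]
hi = A.hi+B.hi = [1.4+3.9, 9.6+3.9, 17.3+3.9] = [5.300,13.500,21.200]
diag = √(16.8²+16.8²+16.8²) = √846.72 = 29.098


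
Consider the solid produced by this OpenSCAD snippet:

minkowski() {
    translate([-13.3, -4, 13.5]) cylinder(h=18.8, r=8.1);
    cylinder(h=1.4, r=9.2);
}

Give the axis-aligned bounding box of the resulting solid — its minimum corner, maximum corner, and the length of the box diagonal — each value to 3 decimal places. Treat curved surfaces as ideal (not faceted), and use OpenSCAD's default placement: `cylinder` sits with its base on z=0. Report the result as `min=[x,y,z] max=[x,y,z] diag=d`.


min=[-30.600,-21.300,13.500] max=[4.000,13.300,33.700] diag=52.937

A = translate([-13.3, -4, 13.5]) cylinder(h=18.8, r=8.1) → bbox [-21.4,-12.1,13.5] .. [-5.2,4.1,32.3]
B = cylinder(h=1.4, r=9.2) → bbox [-9.2,-9.2,0] .. [9.2,9.2,1.4]
lo = A.lo+B.lo = [-21.4-9.2, -12.1-9.2, 13.5+0] = [-30.600,-21.300,13.500]
hi = A.hi+B.hi = [-5.2+9.2, 4.1+9.2, 32.3+1.4] = [4.000,13.300,33.700]
diag = √(34.6²+34.6²+20.2²) = √2802.36 = 52.937


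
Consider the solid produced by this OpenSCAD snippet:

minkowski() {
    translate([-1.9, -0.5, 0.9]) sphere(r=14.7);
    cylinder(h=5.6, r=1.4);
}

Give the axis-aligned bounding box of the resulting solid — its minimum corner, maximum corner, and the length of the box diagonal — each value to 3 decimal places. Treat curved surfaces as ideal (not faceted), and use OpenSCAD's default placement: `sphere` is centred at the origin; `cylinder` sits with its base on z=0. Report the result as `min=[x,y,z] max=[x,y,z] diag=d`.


min=[-18.000,-16.600,-13.800] max=[14.200,15.600,21.200] diag=57.434

A = translate([-1.9, -0.5, 0.9]) sphere(r=14.7) → bbox [-16.6,-15.2,-13.8] .. [12.8,14.2,15.6]
B = cylinder(h=5.6, r=1.4) → bbox [-1.4,-1.4,0] .. [1.4,1.4,5.6]
lo = A.lo+B.lo = [-16.6-1.4, -15.2-1.4, -13.8+0] = [-18.000,-16.600,-13.800]
hi = A.hi+B.hi = [12.8+1.4, 14.2+1.4, 15.6+5.6] = [14.200,15.600,21.200]
diag = √(32.2²+32.2²+35²) = √3298.68 = 57.434


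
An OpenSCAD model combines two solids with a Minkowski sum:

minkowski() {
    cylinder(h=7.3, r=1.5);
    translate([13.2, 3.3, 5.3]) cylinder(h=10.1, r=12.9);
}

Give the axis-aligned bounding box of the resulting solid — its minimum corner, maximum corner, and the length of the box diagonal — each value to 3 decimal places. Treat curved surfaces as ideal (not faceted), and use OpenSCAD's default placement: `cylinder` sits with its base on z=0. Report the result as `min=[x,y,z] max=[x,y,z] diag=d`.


min=[-1.200,-11.100,5.300] max=[27.600,17.700,22.700] diag=44.290

A = translate([13.2, 3.3, 5.3]) cylinder(h=10.1, r=12.9) → bbox [0.3,-9.6,5.3] .. [26.1,16.2,15.4]
B = cylinder(h=7.3, r=1.5) → bbox [-1.5,-1.5,0] .. [1.5,1.5,7.3]
lo = A.lo+B.lo = [0.3-1.5, -9.6-1.5, 5.3+0] = [-1.200,-11.100,5.300]
hi = A.hi+B.hi = [26.1+1.5, 16.2+1.5, 15.4+7.3] = [27.600,17.700,22.700]
diag = √(28.8²+28.8²+17.4²) = √1961.64 = 44.290


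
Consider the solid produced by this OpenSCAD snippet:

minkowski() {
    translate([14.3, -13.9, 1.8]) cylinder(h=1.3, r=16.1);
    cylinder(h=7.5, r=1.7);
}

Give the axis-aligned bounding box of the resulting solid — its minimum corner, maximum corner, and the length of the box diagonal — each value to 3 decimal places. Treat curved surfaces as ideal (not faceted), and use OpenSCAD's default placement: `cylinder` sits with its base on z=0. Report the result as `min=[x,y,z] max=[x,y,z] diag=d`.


min=[-3.500,-31.700,1.800] max=[32.100,3.900,10.600] diag=51.109

A = translate([14.3, -13.9, 1.8]) cylinder(h=1.3, r=16.1) → bbox [-1.8,-30,1.8] .. [30.4,2.2,3.1]
B = cylinder(h=7.5, r=1.7) → bbox [-1.7,-1.7,0] .. [1.7,1.7,7.5]
lo = A.lo+B.lo = [-1.8-1.7, -30-1.7, 1.8+0] = [-3.500,-31.700,1.800]
hi = A.hi+B.hi = [30.4+1.7, 2.2+1.7, 3.1+7.5] = [32.100,3.900,10.600]
diag = √(35.6²+35.6²+8.8²) = √2612.16 = 51.109


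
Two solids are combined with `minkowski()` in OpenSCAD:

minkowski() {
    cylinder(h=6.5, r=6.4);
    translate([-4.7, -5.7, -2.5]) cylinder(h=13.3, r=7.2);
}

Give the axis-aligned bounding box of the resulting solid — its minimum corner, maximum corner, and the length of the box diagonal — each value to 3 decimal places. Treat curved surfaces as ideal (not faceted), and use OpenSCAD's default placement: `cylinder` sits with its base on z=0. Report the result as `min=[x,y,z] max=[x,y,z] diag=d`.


min=[-18.300,-19.300,-2.500] max=[8.900,7.900,17.300] diag=43.263

A = translate([-4.7, -5.7, -2.5]) cylinder(h=13.3, r=7.2) → bbox [-11.9,-12.9,-2.5] .. [2.5,1.5,10.8]
B = cylinder(h=6.5, r=6.4) → bbox [-6.4,-6.4,0] .. [6.4,6.4,6.5]
lo = A.lo+B.lo = [-11.9-6.4, -12.9-6.4, -2.5+0] = [-18.300,-19.300,-2.500]
hi = A.hi+B.hi = [2.5+6.4, 1.5+6.4, 10.8+6.5] = [8.900,7.900,17.300]
diag = √(27.2²+27.2²+19.8²) = √1871.72 = 43.263


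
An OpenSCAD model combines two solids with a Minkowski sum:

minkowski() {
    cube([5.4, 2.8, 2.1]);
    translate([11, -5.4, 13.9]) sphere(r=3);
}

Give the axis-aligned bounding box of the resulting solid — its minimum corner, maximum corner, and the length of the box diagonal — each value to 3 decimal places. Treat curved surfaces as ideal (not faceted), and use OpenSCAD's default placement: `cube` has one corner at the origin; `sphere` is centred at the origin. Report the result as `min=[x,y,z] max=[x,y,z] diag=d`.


A = translate([11, -5.4, 13.9]) sphere(r=3) → bbox [8,-8.4,10.9] .. [14,-2.4,16.9]
B = cube([5.4, 2.8, 2.1]) → bbox [0,0,0] .. [5.4,2.8,2.1]
lo = A.lo+B.lo = [8+0, -8.4+0, 10.9+0] = [8.000,-8.400,10.900]
hi = A.hi+B.hi = [14+5.4, -2.4+2.8, 16.9+2.1] = [19.400,0.400,19.000]
diag = √(11.4²+8.8²+8.1²) = √273.01 = 16.523

min=[8.000,-8.400,10.900] max=[19.400,0.400,19.000] diag=16.523


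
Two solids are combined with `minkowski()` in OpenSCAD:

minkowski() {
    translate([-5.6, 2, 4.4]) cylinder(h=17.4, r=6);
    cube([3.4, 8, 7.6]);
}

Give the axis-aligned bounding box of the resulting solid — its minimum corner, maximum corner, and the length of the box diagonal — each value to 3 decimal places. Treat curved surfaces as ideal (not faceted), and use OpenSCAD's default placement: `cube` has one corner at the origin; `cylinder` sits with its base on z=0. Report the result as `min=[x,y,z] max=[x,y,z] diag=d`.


A = translate([-5.6, 2, 4.4]) cylinder(h=17.4, r=6) → bbox [-11.6,-4,4.4] .. [0.4,8,21.8]
B = cube([3.4, 8, 7.6]) → bbox [0,0,0] .. [3.4,8,7.6]
lo = A.lo+B.lo = [-11.6+0, -4+0, 4.4+0] = [-11.600,-4.000,4.400]
hi = A.hi+B.hi = [0.4+3.4, 8+8, 21.8+7.6] = [3.800,16.000,29.400]
diag = √(15.4²+20²+25²) = √1262.16 = 35.527

min=[-11.600,-4.000,4.400] max=[3.800,16.000,29.400] diag=35.527


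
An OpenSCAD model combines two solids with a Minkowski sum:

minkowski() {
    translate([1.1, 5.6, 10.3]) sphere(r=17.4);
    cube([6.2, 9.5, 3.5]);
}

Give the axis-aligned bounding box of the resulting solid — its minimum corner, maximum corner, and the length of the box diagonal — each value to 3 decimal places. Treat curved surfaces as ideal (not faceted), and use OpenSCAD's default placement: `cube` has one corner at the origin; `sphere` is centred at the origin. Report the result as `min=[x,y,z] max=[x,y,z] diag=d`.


A = translate([1.1, 5.6, 10.3]) sphere(r=17.4) → bbox [-16.3,-11.8,-7.1] .. [18.5,23,27.7]
B = cube([6.2, 9.5, 3.5]) → bbox [0,0,0] .. [6.2,9.5,3.5]
lo = A.lo+B.lo = [-16.3+0, -11.8+0, -7.1+0] = [-16.300,-11.800,-7.100]
hi = A.hi+B.hi = [18.5+6.2, 23+9.5, 27.7+3.5] = [24.700,32.500,31.200]
diag = √(41²+44.3²+38.3²) = √5110.38 = 71.487

min=[-16.300,-11.800,-7.100] max=[24.700,32.500,31.200] diag=71.487


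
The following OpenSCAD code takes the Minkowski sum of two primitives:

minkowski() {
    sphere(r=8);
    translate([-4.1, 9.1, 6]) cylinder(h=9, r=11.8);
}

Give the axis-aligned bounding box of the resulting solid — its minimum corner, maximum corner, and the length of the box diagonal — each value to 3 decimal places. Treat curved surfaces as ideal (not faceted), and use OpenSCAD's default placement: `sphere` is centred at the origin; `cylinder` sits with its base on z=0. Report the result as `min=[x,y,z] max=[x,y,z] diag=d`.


min=[-23.900,-10.700,-2.000] max=[15.700,28.900,23.000] diag=61.330

A = translate([-4.1, 9.1, 6]) cylinder(h=9, r=11.8) → bbox [-15.9,-2.7,6] .. [7.7,20.9,15]
B = sphere(r=8) → bbox [-8,-8,-8] .. [8,8,8]
lo = A.lo+B.lo = [-15.9-8, -2.7-8, 6-8] = [-23.900,-10.700,-2.000]
hi = A.hi+B.hi = [7.7+8, 20.9+8, 15+8] = [15.700,28.900,23.000]
diag = √(39.6²+39.6²+25²) = √3761.32 = 61.330


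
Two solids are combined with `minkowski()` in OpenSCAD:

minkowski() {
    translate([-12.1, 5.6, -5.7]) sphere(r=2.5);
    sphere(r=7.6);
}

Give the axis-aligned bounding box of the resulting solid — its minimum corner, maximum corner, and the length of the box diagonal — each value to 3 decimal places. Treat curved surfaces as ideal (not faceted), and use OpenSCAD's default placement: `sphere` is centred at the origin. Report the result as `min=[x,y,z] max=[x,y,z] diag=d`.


A = translate([-12.1, 5.6, -5.7]) sphere(r=2.5) → bbox [-14.6,3.1,-8.2] .. [-9.6,8.1,-3.2]
B = sphere(r=7.6) → bbox [-7.6,-7.6,-7.6] .. [7.6,7.6,7.6]
lo = A.lo+B.lo = [-14.6-7.6, 3.1-7.6, -8.2-7.6] = [-22.200,-4.500,-15.800]
hi = A.hi+B.hi = [-9.6+7.6, 8.1+7.6, -3.2+7.6] = [-2.000,15.700,4.400]
diag = √(20.2²+20.2²+20.2²) = √1224.12 = 34.987

min=[-22.200,-4.500,-15.800] max=[-2.000,15.700,4.400] diag=34.987


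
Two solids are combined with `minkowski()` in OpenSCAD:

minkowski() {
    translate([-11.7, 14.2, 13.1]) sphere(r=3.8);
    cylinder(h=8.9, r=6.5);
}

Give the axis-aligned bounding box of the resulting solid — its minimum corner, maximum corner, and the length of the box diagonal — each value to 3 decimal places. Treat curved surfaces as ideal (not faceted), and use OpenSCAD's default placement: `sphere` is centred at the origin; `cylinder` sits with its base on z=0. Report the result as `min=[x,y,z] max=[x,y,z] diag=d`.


min=[-22.000,3.900,9.300] max=[-1.400,24.500,25.800] diag=33.481

A = translate([-11.7, 14.2, 13.1]) sphere(r=3.8) → bbox [-15.5,10.4,9.3] .. [-7.9,18,16.9]
B = cylinder(h=8.9, r=6.5) → bbox [-6.5,-6.5,0] .. [6.5,6.5,8.9]
lo = A.lo+B.lo = [-15.5-6.5, 10.4-6.5, 9.3+0] = [-22.000,3.900,9.300]
hi = A.hi+B.hi = [-7.9+6.5, 18+6.5, 16.9+8.9] = [-1.400,24.500,25.800]
diag = √(20.6²+20.6²+16.5²) = √1120.97 = 33.481


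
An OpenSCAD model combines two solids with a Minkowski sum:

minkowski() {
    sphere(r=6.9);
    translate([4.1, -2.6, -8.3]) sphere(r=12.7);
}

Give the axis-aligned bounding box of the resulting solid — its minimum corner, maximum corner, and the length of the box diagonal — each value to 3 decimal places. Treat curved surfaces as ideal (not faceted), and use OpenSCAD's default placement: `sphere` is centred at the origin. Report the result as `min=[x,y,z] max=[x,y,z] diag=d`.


A = translate([4.1, -2.6, -8.3]) sphere(r=12.7) → bbox [-8.6,-15.3,-21] .. [16.8,10.1,4.4]
B = sphere(r=6.9) → bbox [-6.9,-6.9,-6.9] .. [6.9,6.9,6.9]
lo = A.lo+B.lo = [-8.6-6.9, -15.3-6.9, -21-6.9] = [-15.500,-22.200,-27.900]
hi = A.hi+B.hi = [16.8+6.9, 10.1+6.9, 4.4+6.9] = [23.700,17.000,11.300]
diag = √(39.2²+39.2²+39.2²) = √4609.92 = 67.896

min=[-15.500,-22.200,-27.900] max=[23.700,17.000,11.300] diag=67.896


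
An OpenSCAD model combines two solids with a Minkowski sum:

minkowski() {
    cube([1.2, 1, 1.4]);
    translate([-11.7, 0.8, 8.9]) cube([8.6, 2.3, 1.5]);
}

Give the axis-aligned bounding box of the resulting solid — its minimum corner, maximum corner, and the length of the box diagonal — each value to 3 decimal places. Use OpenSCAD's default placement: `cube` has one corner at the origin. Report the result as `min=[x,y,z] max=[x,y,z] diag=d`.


min=[-11.700,0.800,8.900] max=[-1.900,4.100,11.800] diag=10.740

A = translate([-11.7, 0.8, 8.9]) cube([8.6, 2.3, 1.5]) → bbox [-11.7,0.8,8.9] .. [-3.1,3.1,10.4]
B = cube([1.2, 1, 1.4]) → bbox [0,0,0] .. [1.2,1,1.4]
lo = A.lo+B.lo = [-11.7+0, 0.8+0, 8.9+0] = [-11.700,0.800,8.900]
hi = A.hi+B.hi = [-3.1+1.2, 3.1+1, 10.4+1.4] = [-1.900,4.100,11.800]
diag = √(9.8²+3.3²+2.9²) = √115.34 = 10.740


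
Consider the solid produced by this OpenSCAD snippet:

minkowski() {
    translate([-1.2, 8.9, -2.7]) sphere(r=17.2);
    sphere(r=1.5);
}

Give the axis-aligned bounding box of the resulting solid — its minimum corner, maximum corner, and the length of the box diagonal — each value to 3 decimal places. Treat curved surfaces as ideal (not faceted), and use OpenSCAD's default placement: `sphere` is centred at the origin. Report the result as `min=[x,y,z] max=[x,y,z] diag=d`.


A = translate([-1.2, 8.9, -2.7]) sphere(r=17.2) → bbox [-18.4,-8.3,-19.9] .. [16,26.1,14.5]
B = sphere(r=1.5) → bbox [-1.5,-1.5,-1.5] .. [1.5,1.5,1.5]
lo = A.lo+B.lo = [-18.4-1.5, -8.3-1.5, -19.9-1.5] = [-19.900,-9.800,-21.400]
hi = A.hi+B.hi = [16+1.5, 26.1+1.5, 14.5+1.5] = [17.500,27.600,16.000]
diag = √(37.4²+37.4²+37.4²) = √4196.28 = 64.779

min=[-19.900,-9.800,-21.400] max=[17.500,27.600,16.000] diag=64.779


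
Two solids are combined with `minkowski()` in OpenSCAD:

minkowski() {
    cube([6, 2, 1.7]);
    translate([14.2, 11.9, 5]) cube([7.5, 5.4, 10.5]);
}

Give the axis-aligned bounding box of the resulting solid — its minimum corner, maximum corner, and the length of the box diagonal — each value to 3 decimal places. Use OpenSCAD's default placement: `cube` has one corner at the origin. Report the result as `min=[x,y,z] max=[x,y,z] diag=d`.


A = translate([14.2, 11.9, 5]) cube([7.5, 5.4, 10.5]) → bbox [14.2,11.9,5] .. [21.7,17.3,15.5]
B = cube([6, 2, 1.7]) → bbox [0,0,0] .. [6,2,1.7]
lo = A.lo+B.lo = [14.2+0, 11.9+0, 5+0] = [14.200,11.900,5.000]
hi = A.hi+B.hi = [21.7+6, 17.3+2, 15.5+1.7] = [27.700,19.300,17.200]
diag = √(13.5²+7.4²+12.2²) = √385.85 = 19.643

min=[14.200,11.900,5.000] max=[27.700,19.300,17.200] diag=19.643


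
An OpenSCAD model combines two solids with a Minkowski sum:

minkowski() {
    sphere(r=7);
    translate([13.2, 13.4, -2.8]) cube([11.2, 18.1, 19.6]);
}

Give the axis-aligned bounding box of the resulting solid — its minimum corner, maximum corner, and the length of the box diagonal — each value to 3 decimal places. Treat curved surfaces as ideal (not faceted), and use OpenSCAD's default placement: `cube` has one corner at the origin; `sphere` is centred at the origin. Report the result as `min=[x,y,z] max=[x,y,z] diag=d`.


min=[6.200,6.400,-9.800] max=[31.400,38.500,23.800] diag=52.862

A = translate([13.2, 13.4, -2.8]) cube([11.2, 18.1, 19.6]) → bbox [13.2,13.4,-2.8] .. [24.4,31.5,16.8]
B = sphere(r=7) → bbox [-7,-7,-7] .. [7,7,7]
lo = A.lo+B.lo = [13.2-7, 13.4-7, -2.8-7] = [6.200,6.400,-9.800]
hi = A.hi+B.hi = [24.4+7, 31.5+7, 16.8+7] = [31.400,38.500,23.800]
diag = √(25.2²+32.1²+33.6²) = √2794.41 = 52.862


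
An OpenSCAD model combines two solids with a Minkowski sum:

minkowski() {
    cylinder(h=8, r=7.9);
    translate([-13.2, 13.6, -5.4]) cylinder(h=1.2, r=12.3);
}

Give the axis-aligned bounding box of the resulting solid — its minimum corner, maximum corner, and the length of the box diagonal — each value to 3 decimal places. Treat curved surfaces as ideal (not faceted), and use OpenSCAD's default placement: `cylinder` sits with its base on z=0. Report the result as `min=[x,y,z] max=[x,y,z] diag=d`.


A = translate([-13.2, 13.6, -5.4]) cylinder(h=1.2, r=12.3) → bbox [-25.5,1.3,-5.4] .. [-0.9,25.9,-4.2]
B = cylinder(h=8, r=7.9) → bbox [-7.9,-7.9,0] .. [7.9,7.9,8]
lo = A.lo+B.lo = [-25.5-7.9, 1.3-7.9, -5.4+0] = [-33.400,-6.600,-5.400]
hi = A.hi+B.hi = [-0.9+7.9, 25.9+7.9, -4.2+8] = [7.000,33.800,3.800]
diag = √(40.4²+40.4²+9.2²) = √3348.96 = 57.870

min=[-33.400,-6.600,-5.400] max=[7.000,33.800,3.800] diag=57.870


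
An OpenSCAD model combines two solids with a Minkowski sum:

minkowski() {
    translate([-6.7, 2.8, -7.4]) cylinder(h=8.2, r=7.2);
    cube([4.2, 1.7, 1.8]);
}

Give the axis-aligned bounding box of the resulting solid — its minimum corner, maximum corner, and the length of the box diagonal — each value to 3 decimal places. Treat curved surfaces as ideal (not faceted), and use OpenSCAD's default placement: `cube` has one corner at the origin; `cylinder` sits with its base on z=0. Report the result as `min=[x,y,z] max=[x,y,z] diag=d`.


min=[-13.900,-4.400,-7.400] max=[4.700,11.700,2.600] diag=26.555

A = translate([-6.7, 2.8, -7.4]) cylinder(h=8.2, r=7.2) → bbox [-13.9,-4.4,-7.4] .. [0.5,10,0.8]
B = cube([4.2, 1.7, 1.8]) → bbox [0,0,0] .. [4.2,1.7,1.8]
lo = A.lo+B.lo = [-13.9+0, -4.4+0, -7.4+0] = [-13.900,-4.400,-7.400]
hi = A.hi+B.hi = [0.5+4.2, 10+1.7, 0.8+1.8] = [4.700,11.700,2.600]
diag = √(18.6²+16.1²+10²) = √705.17 = 26.555


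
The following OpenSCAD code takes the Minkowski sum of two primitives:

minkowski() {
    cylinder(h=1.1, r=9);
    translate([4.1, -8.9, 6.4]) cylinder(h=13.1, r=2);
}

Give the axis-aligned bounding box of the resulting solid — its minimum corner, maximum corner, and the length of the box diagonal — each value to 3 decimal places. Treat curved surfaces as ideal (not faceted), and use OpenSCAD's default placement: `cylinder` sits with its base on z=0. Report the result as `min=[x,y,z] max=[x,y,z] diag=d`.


min=[-6.900,-19.900,6.400] max=[15.100,2.100,20.600] diag=34.200

A = translate([4.1, -8.9, 6.4]) cylinder(h=13.1, r=2) → bbox [2.1,-10.9,6.4] .. [6.1,-6.9,19.5]
B = cylinder(h=1.1, r=9) → bbox [-9,-9,0] .. [9,9,1.1]
lo = A.lo+B.lo = [2.1-9, -10.9-9, 6.4+0] = [-6.900,-19.900,6.400]
hi = A.hi+B.hi = [6.1+9, -6.9+9, 19.5+1.1] = [15.100,2.100,20.600]
diag = √(22²+22²+14.2²) = √1169.64 = 34.200


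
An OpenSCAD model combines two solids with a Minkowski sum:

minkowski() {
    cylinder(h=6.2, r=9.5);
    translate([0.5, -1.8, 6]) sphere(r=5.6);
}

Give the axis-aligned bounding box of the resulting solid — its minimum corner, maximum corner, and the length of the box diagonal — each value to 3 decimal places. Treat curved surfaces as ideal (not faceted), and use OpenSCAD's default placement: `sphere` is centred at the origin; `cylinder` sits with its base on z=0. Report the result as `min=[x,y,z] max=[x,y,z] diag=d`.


min=[-14.600,-16.900,0.400] max=[15.600,13.300,17.800] diag=46.118

A = translate([0.5, -1.8, 6]) sphere(r=5.6) → bbox [-5.1,-7.4,0.4] .. [6.1,3.8,11.6]
B = cylinder(h=6.2, r=9.5) → bbox [-9.5,-9.5,0] .. [9.5,9.5,6.2]
lo = A.lo+B.lo = [-5.1-9.5, -7.4-9.5, 0.4+0] = [-14.600,-16.900,0.400]
hi = A.hi+B.hi = [6.1+9.5, 3.8+9.5, 11.6+6.2] = [15.600,13.300,17.800]
diag = √(30.2²+30.2²+17.4²) = √2126.84 = 46.118


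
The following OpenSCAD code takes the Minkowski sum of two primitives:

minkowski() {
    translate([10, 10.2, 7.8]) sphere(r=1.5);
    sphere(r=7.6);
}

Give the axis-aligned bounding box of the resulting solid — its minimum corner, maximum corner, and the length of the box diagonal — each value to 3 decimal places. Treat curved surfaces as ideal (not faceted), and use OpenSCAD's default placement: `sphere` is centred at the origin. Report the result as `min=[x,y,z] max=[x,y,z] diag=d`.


A = translate([10, 10.2, 7.8]) sphere(r=1.5) → bbox [8.5,8.7,6.3] .. [11.5,11.7,9.3]
B = sphere(r=7.6) → bbox [-7.6,-7.6,-7.6] .. [7.6,7.6,7.6]
lo = A.lo+B.lo = [8.5-7.6, 8.7-7.6, 6.3-7.6] = [0.900,1.100,-1.300]
hi = A.hi+B.hi = [11.5+7.6, 11.7+7.6, 9.3+7.6] = [19.100,19.300,16.900]
diag = √(18.2²+18.2²+18.2²) = √993.72 = 31.523

min=[0.900,1.100,-1.300] max=[19.100,19.300,16.900] diag=31.523


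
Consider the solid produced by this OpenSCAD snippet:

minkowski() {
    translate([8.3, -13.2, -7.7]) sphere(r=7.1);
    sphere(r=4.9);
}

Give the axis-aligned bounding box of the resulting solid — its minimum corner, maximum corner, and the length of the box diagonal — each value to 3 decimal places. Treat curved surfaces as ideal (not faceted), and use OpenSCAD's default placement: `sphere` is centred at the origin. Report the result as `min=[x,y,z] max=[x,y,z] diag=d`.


min=[-3.700,-25.200,-19.700] max=[20.300,-1.200,4.300] diag=41.569

A = translate([8.3, -13.2, -7.7]) sphere(r=7.1) → bbox [1.2,-20.3,-14.8] .. [15.4,-6.1,-0.6]
B = sphere(r=4.9) → bbox [-4.9,-4.9,-4.9] .. [4.9,4.9,4.9]
lo = A.lo+B.lo = [1.2-4.9, -20.3-4.9, -14.8-4.9] = [-3.700,-25.200,-19.700]
hi = A.hi+B.hi = [15.4+4.9, -6.1+4.9, -0.6+4.9] = [20.300,-1.200,4.300]
diag = √(24²+24²+24²) = √1728 = 41.569


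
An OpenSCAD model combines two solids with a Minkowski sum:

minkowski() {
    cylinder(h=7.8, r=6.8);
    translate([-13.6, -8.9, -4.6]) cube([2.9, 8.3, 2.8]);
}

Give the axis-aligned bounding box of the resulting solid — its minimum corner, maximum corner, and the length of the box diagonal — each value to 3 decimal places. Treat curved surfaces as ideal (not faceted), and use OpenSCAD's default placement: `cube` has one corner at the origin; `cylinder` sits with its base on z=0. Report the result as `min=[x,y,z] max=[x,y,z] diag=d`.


A = translate([-13.6, -8.9, -4.6]) cube([2.9, 8.3, 2.8]) → bbox [-13.6,-8.9,-4.6] .. [-10.7,-0.6,-1.8]
B = cylinder(h=7.8, r=6.8) → bbox [-6.8,-6.8,0] .. [6.8,6.8,7.8]
lo = A.lo+B.lo = [-13.6-6.8, -8.9-6.8, -4.6+0] = [-20.400,-15.700,-4.600]
hi = A.hi+B.hi = [-10.7+6.8, -0.6+6.8, -1.8+7.8] = [-3.900,6.200,6.000]
diag = √(16.5²+21.9²+10.6²) = √864.22 = 29.398

min=[-20.400,-15.700,-4.600] max=[-3.900,6.200,6.000] diag=29.398


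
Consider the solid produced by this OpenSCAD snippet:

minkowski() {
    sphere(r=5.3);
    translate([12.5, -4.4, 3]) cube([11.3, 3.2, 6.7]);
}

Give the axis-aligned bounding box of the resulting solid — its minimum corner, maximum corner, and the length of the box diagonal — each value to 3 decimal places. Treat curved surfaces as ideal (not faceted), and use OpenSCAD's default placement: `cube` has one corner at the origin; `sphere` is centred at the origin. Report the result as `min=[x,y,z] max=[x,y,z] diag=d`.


A = translate([12.5, -4.4, 3]) cube([11.3, 3.2, 6.7]) → bbox [12.5,-4.4,3] .. [23.8,-1.2,9.7]
B = sphere(r=5.3) → bbox [-5.3,-5.3,-5.3] .. [5.3,5.3,5.3]
lo = A.lo+B.lo = [12.5-5.3, -4.4-5.3, 3-5.3] = [7.200,-9.700,-2.300]
hi = A.hi+B.hi = [23.8+5.3, -1.2+5.3, 9.7+5.3] = [29.100,4.100,15.000]
diag = √(21.9²+13.8²+17.3²) = √969.34 = 31.134

min=[7.200,-9.700,-2.300] max=[29.100,4.100,15.000] diag=31.134


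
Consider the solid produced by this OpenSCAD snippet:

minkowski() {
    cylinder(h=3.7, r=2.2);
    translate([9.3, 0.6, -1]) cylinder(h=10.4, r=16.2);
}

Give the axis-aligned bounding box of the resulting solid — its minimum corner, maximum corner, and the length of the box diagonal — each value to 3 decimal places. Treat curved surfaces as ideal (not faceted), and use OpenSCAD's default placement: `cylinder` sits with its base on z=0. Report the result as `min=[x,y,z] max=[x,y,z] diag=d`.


A = translate([9.3, 0.6, -1]) cylinder(h=10.4, r=16.2) → bbox [-6.9,-15.6,-1] .. [25.5,16.8,9.4]
B = cylinder(h=3.7, r=2.2) → bbox [-2.2,-2.2,0] .. [2.2,2.2,3.7]
lo = A.lo+B.lo = [-6.9-2.2, -15.6-2.2, -1+0] = [-9.100,-17.800,-1.000]
hi = A.hi+B.hi = [25.5+2.2, 16.8+2.2, 9.4+3.7] = [27.700,19.000,13.100]
diag = √(36.8²+36.8²+14.1²) = √2907.29 = 53.919

min=[-9.100,-17.800,-1.000] max=[27.700,19.000,13.100] diag=53.919


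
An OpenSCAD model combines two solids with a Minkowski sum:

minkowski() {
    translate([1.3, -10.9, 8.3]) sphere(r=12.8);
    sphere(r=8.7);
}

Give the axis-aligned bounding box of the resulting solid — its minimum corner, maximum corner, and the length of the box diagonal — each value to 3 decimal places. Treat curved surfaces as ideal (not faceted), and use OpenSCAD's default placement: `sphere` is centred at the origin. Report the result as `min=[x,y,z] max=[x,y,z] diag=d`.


A = translate([1.3, -10.9, 8.3]) sphere(r=12.8) → bbox [-11.5,-23.7,-4.5] .. [14.1,1.9,21.1]
B = sphere(r=8.7) → bbox [-8.7,-8.7,-8.7] .. [8.7,8.7,8.7]
lo = A.lo+B.lo = [-11.5-8.7, -23.7-8.7, -4.5-8.7] = [-20.200,-32.400,-13.200]
hi = A.hi+B.hi = [14.1+8.7, 1.9+8.7, 21.1+8.7] = [22.800,10.600,29.800]
diag = √(43²+43²+43²) = √5547 = 74.478

min=[-20.200,-32.400,-13.200] max=[22.800,10.600,29.800] diag=74.478


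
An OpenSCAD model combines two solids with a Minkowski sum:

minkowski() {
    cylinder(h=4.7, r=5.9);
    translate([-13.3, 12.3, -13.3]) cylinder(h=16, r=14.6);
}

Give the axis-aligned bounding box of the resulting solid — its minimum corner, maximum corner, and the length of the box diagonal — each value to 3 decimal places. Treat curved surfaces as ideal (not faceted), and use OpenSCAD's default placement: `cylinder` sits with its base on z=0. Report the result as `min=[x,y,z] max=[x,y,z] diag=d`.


min=[-33.800,-8.200,-13.300] max=[7.200,32.800,7.400] diag=61.567

A = translate([-13.3, 12.3, -13.3]) cylinder(h=16, r=14.6) → bbox [-27.9,-2.3,-13.3] .. [1.3,26.9,2.7]
B = cylinder(h=4.7, r=5.9) → bbox [-5.9,-5.9,0] .. [5.9,5.9,4.7]
lo = A.lo+B.lo = [-27.9-5.9, -2.3-5.9, -13.3+0] = [-33.800,-8.200,-13.300]
hi = A.hi+B.hi = [1.3+5.9, 26.9+5.9, 2.7+4.7] = [7.200,32.800,7.400]
diag = √(41²+41²+20.7²) = √3790.49 = 61.567
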